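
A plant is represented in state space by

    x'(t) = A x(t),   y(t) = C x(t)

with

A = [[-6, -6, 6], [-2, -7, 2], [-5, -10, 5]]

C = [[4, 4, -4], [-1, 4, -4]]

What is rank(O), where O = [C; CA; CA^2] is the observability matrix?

2

CA = [[-12, -12, 12], [18, 18, -18]]
CA^2 = [[36, 36, -36], [-54, -54, 54]]
Observability matrix O = [C; CA; CA^2] = [[4, 4, -4], [-1, 4, -4], [-12, -12, 12], [18, 18, -18], [36, 36, -36], [-54, -54, 54]]
The columns c1, c2, c3 of O are linearly dependent: c2 + c3 = 0 (check each entry), so rank(O) ≤ 2.
The 2×2 minor from rows 1, 2, columns 1, 2 is 4·4 - 4·(-1) = 16 - (-4) = 20 ≠ 0, so rank(O) = 2.
rank(O) = 2 < n = 3, so the pair (A, C) is not completely observable.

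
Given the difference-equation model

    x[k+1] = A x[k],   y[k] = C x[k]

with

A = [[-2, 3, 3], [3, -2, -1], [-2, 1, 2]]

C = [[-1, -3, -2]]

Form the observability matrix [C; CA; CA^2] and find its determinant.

CA = [[-3, 1, -4]]
CA^2 = [[17, -15, -18]]
Observability matrix O = [C; CA; CA^2] = [[-1, -3, -2], [-3, 1, -4], [17, -15, -18]]
Expanding along the first row, det(O) = (-1)·(1·(-18) - (-4)·(-15)) - (-3)·((-3)·(-18) - (-4)·17) + (-2)·((-3)·(-15) - 1·17) = (-1)·(-78) - (-3)·122 + (-2)·28 = 388
Since det(O) ≠ 0, rank(O) = 3 and the system is completely observable.

388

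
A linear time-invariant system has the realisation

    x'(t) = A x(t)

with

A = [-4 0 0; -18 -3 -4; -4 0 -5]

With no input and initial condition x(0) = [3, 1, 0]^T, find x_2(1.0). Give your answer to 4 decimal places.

-1.1722

det(sI - A) = s^3 - (tr A)s^2 + (M11 + M22 + M33)s - det A, where Mii is the 2×2 principal minor of A obtained by deleting row i and column i.
tr A = (-4) + (-3) + (-5) = -12; M11 = (-3)·(-5) - (-4)·0 = 15 - 0 = 15; M22 = (-4)·(-5) - 0·(-4) = 20 - 0 = 20; M33 = (-4)·(-3) - 0·(-18) = 12 - 0 = 12; sum of minors = 47.
det A = (-4)·((-3)·(-5) - (-4)·0) - 0·((-18)·(-5) - (-4)·(-4)) + 0·((-18)·0 - (-3)·(-4)) = (-4)·15 - 0·74 + 0·(-12) = -60.
So p(s) = det(sI - A) = s^3 + 12s^2 + 47s + 60.
Rational-root test: any integer root divides 60. Testing small divisors, s = -3 works: p(-3) = -27 + 108 + (-141) + 60 = 0, so (s + 3) is a factor.
Dividing, p(s) = (s + 3)(s^2 + 9s + 20).
Factor s^2 + 9s + 20: two numbers with sum -9 and product 20 are -4 and -5, so s^2 + 9s + 20 = (s + 4)(s + 5).
Hence p(s) = (s + 3) (s + 4) (s + 5), with roots -5, -4, -3.
The eigenvalues -5, -4, -3 are distinct and real, so A is diagonalisable and x(t) = e^{At} x(0) = V diag(e^{λ_i t}) V^{-1} x(0), where the columns of V are the eigenvectors.
λ = -5: A - (-5)I = [[1, 0, 0], [-18, 2, -4], [-4, 0, 0]]. v must be orthogonal to every row; (row 1) × (row 2) = [0, 4, 2], so take v_1 = [0, 2, 1]^T.
λ = -4: A - (-4)I = [[0, 0, 0], [-18, 1, -4], [-4, 0, -1]]. v must be orthogonal to every row; (row 2) × (row 3) = [-1, -2, 4], so take v_2 = [1, 2, -4]^T.
λ = -3: A - (-3)I = [[-1, 0, 0], [-18, 0, -4], [-4, 0, -2]]. v must be orthogonal to every row; (row 1) × (row 2) = [0, -4, 0], so take v_3 = [0, -1, 0]^T.
V = [v_1 v_2 v_3] = [[0, 1, 0], [2, 2, -1], [1, -4, 0]] has det V = -1, so V^{-1} = adj(V)/det V = [[4, 0, 1], [1, 0, 0], [10, -1, 2]].
Modal coordinates z(0) = V^{-1} x(0): 4·3 + 0·1 + 1·0 = 12; 1·3 + 0·1 + 0·0 = 3; 10·3 + (-1)·1 + 2·0 = 29; so z(0) = [12, 3, 29]^T.
x_2(t) = Σ_i (v_i)_2 · z_i(0) · e^{λ_i t} (row 2 of V times the modal terms).
x_2(1.0) = 2·12·e^{-5·1.0} + 2·3·e^{-4·1.0} + (-1)·29·e^{-3·1.0} = 24·0.006738 + 6·0.018316 + (-29)·0.049787 = -1.1722.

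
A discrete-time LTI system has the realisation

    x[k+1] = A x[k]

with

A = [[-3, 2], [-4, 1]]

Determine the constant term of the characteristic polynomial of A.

5

For a 2×2 matrix, det(zI - A) = z^2 - (tr A)z + det A.
tr A = -2, det A = 5.
So p(z) = z^2 + 2z + 5.
The constant term is 5.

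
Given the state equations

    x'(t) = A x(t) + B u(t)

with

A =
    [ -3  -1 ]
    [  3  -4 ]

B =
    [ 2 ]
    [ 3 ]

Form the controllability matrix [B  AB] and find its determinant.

AB = [[-9], [-6]]
Controllability matrix C = [B  AB] = [[2, -9], [3, -6]]
det(C) = 2·(-6) - (-9)·3 = -12 - (-27) = 15
Since det(C) ≠ 0, rank(C) = 2 and the system is completely controllable.

15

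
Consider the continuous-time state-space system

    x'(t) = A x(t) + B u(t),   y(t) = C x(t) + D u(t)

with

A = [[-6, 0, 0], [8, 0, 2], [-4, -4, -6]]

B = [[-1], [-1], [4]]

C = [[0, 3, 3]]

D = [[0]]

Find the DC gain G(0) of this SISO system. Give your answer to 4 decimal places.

G(0) = C(-A)^{-1}B + D = -C A^{-1} B + D.
det A = -48, so A^{-1} = (1/-48)·adj(A) = [[-1/6, 0, 0], [-5/6, -3/4, -1/4], [2/3, 1/2, 0]]
A^{-1} B = [1/6, 7/12, -7/6]^T
C A^{-1} B = -7/4
G(0) = D - C A^{-1} B = 0 - (-7/4) = 7/4 ≈ 1.7500

1.7500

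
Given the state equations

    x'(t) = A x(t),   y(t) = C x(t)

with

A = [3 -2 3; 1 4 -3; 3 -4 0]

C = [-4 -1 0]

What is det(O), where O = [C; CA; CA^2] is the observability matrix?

-1887

CA = [[-13, 4, -9]]
CA^2 = [[-62, 78, -51]]
Observability matrix O = [C; CA; CA^2] = [[-4, -1, 0], [-13, 4, -9], [-62, 78, -51]]
Expanding along the first row, det(O) = (-4)·(4·(-51) - (-9)·78) - (-1)·((-13)·(-51) - (-9)·(-62)) + 0·((-13)·78 - 4·(-62)) = (-4)·498 - (-1)·105 + 0·(-766) = -1887
Since det(O) ≠ 0, rank(O) = 3 and the system is completely observable.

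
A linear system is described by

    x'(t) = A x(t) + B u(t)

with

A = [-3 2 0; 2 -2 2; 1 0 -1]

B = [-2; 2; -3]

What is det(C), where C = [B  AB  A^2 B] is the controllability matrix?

992

AB = [[10], [-14], [1]]
A^2B = [[-58], [50], [9]]
Controllability matrix C = [B  AB  A^2B] = [[-2, 10, -58], [2, -14, 50], [-3, 1, 9]]
Expanding along the first row, det(C) = (-2)·((-14)·9 - 50·1) - 10·(2·9 - 50·(-3)) + (-58)·(2·1 - (-14)·(-3)) = (-2)·(-176) - 10·168 + (-58)·(-40) = 992
Since det(C) ≠ 0, rank(C) = 3 and the system is completely controllable.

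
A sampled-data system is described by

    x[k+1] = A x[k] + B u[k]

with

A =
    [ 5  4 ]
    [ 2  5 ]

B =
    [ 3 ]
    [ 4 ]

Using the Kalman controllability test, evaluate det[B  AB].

-46

AB = [[31], [26]]
Controllability matrix C = [B  AB] = [[3, 31], [4, 26]]
det(C) = 3·26 - 31·4 = 78 - 124 = -46
Since det(C) ≠ 0, rank(C) = 2 and the system is completely controllable.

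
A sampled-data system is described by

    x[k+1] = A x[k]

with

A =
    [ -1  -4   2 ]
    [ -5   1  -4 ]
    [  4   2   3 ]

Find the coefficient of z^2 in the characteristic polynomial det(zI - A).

-3

Expand det(zI - A) for the 3×3 matrix.
p(z) = z^3 - 3z^2 - 21z + 35.
(Check: constant term = det(-A) = (-1)^3 det A = 35; coefficient of z^2 = -tr A = -3.)
The coefficient of z^2 is -3.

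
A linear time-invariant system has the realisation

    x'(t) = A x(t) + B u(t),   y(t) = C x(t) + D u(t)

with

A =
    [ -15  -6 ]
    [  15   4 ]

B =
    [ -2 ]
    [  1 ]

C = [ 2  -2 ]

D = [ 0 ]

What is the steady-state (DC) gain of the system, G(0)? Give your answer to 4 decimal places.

G(0) = C(-A)^{-1}B + D = -C A^{-1} B + D.
det A = 30, so A^{-1} = (1/30)·adj(A) = [[2/15, 1/5], [-1/2, -1/2]]
A^{-1} B = [-1/15, 1/2]^T
C A^{-1} B = -17/15
G(0) = D - C A^{-1} B = 0 - (-17/15) = 17/15 ≈ 1.1333

1.1333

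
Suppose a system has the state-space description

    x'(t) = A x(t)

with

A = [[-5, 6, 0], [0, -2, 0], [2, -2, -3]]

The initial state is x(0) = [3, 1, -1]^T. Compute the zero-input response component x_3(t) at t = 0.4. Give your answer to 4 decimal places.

det(sI - A) = s^3 - (tr A)s^2 + (M11 + M22 + M33)s - det A, where Mii is the 2×2 principal minor of A obtained by deleting row i and column i.
tr A = (-5) + (-2) + (-3) = -10; M11 = (-2)·(-3) - 0·(-2) = 6 - 0 = 6; M22 = (-5)·(-3) - 0·2 = 15 - 0 = 15; M33 = (-5)·(-2) - 6·0 = 10 - 0 = 10; sum of minors = 31.
det A = (-5)·((-2)·(-3) - 0·(-2)) - 6·(0·(-3) - 0·2) + 0·(0·(-2) - (-2)·2) = (-5)·6 - 6·0 + 0·4 = -30.
So p(s) = det(sI - A) = s^3 + 10s^2 + 31s + 30.
Rational-root test: any integer root divides 30. Testing small divisors, s = -2 works: p(-2) = -8 + 40 + (-62) + 30 = 0, so (s + 2) is a factor.
Dividing, p(s) = (s + 2)(s^2 + 8s + 15).
Factor s^2 + 8s + 15: two numbers with sum -8 and product 15 are -3 and -5, so s^2 + 8s + 15 = (s + 3)(s + 5).
Hence p(s) = (s + 2) (s + 3) (s + 5), with roots -5, -3, -2.
The eigenvalues -5, -3, -2 are distinct and real, so A is diagonalisable and x(t) = e^{At} x(0) = V diag(e^{λ_i t}) V^{-1} x(0), where the columns of V are the eigenvectors.
λ = -5: A - (-5)I = [[0, 6, 0], [0, 3, 0], [2, -2, 2]]. v must be orthogonal to every row; (row 1) × (row 3) = [12, 0, -12], so take v_1 = [1, 0, -1]^T.
λ = -3: A - (-3)I = [[-2, 6, 0], [0, 1, 0], [2, -2, 0]]. v must be orthogonal to every row; (row 1) × (row 2) = [0, 0, -2], so take v_2 = [0, 0, 1]^T.
λ = -2: A - (-2)I = [[-3, 6, 0], [0, 0, 0], [2, -2, -1]]. v must be orthogonal to every row; (row 1) × (row 3) = [-6, -3, -6], so take v_3 = [2, 1, 2]^T.
V = [v_1 v_2 v_3] = [[1, 0, 2], [0, 0, 1], [-1, 1, 2]] has det V = -1, so V^{-1} = adj(V)/det V = [[1, -2, 0], [1, -4, 1], [0, 1, 0]].
Modal coordinates z(0) = V^{-1} x(0): 1·3 + (-2)·1 + 0·(-1) = 1; 1·3 + (-4)·1 + 1·(-1) = -2; 0·3 + 1·1 + 0·(-1) = 1; so z(0) = [1, -2, 1]^T.
x_3(t) = Σ_i (v_i)_3 · z_i(0) · e^{λ_i t} (row 3 of V times the modal terms).
x_3(0.4) = (-1)·1·e^{-5·0.4} + 1·(-2)·e^{-3·0.4} + 2·1·e^{-2·0.4} = (-1)·0.135335 + (-2)·0.301194 + 2·0.449329 = 0.1609.

0.1609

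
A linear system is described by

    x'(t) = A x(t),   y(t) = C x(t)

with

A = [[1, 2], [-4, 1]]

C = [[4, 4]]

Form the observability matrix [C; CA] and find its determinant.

CA = [[-12, 12]]
Observability matrix O = [C; CA] = [[4, 4], [-12, 12]]
det(O) = 4·12 - 4·(-12) = 48 - (-48) = 96
Since det(O) ≠ 0, rank(O) = 2 and the system is completely observable.

96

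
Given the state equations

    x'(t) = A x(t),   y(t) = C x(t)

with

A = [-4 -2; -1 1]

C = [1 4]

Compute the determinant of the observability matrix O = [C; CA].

CA = [[-8, 2]]
Observability matrix O = [C; CA] = [[1, 4], [-8, 2]]
det(O) = 1·2 - 4·(-8) = 2 - (-32) = 34
Since det(O) ≠ 0, rank(O) = 2 and the system is completely observable.

34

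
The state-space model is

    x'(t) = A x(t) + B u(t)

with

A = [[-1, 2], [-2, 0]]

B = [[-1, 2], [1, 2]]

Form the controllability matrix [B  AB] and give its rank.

AB = [[3, 2], [2, -4]]
Controllability matrix C = [B  AB] = [[-1, 2, 3, 2], [1, 2, 2, -4]]
Take the 2×2 submatrix of C formed by columns 1, 2: [[-1, 2], [1, 2]]. Its determinant is (-1)·2 - 2·1 = -2 - 2 = -4 ≠ 0.
So rank(C) ≥ 2; since C has 2 rows, rank(C) = 2.
rank(C) = 2 = n, so the pair (A, B) is completely controllable.

2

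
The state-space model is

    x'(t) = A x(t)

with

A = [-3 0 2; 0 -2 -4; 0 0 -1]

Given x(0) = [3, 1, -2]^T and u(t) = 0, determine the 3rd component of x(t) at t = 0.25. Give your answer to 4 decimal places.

-1.5576

det(sI - A) = s^3 - (tr A)s^2 + (M11 + M22 + M33)s - det A, where Mii is the 2×2 principal minor of A obtained by deleting row i and column i.
tr A = (-3) + (-2) + (-1) = -6; M11 = (-2)·(-1) - (-4)·0 = 2 - 0 = 2; M22 = (-3)·(-1) - 2·0 = 3 - 0 = 3; M33 = (-3)·(-2) - 0·0 = 6 - 0 = 6; sum of minors = 11.
det A = (-3)·((-2)·(-1) - (-4)·0) - 0·(0·(-1) - (-4)·0) + 2·(0·0 - (-2)·0) = (-3)·2 - 0·0 + 2·0 = -6.
So p(s) = det(sI - A) = s^3 + 6s^2 + 11s + 6.
Rational-root test: any integer root divides 6. Testing small divisors, s = -1 works: p(-1) = -1 + 6 + (-11) + 6 = 0, so (s + 1) is a factor.
Dividing, p(s) = (s + 1)(s^2 + 5s + 6).
Factor s^2 + 5s + 6: two numbers with sum -5 and product 6 are -2 and -3, so s^2 + 5s + 6 = (s + 2)(s + 3).
Hence p(s) = (s + 1) (s + 2) (s + 3), with roots -3, -2, -1.
The eigenvalues -3, -2, -1 are distinct and real, so A is diagonalisable and x(t) = e^{At} x(0) = V diag(e^{λ_i t}) V^{-1} x(0), where the columns of V are the eigenvectors.
λ = -3: A - (-3)I = [[0, 0, 2], [0, 1, -4], [0, 0, 2]]. v must be orthogonal to every row; (row 1) × (row 2) = [-2, 0, 0], so take v_1 = [1, 0, 0]^T.
λ = -2: A - (-2)I = [[-1, 0, 2], [0, 0, -4], [0, 0, 1]]. v must be orthogonal to every row; (row 1) × (row 2) = [0, -4, 0], so take v_2 = [0, 1, 0]^T.
λ = -1: A - (-1)I = [[-2, 0, 2], [0, -1, -4], [0, 0, 0]]. v must be orthogonal to every row; (row 1) × (row 2) = [2, -8, 2], so take v_3 = [1, -4, 1]^T.
V = [v_1 v_2 v_3] = [[1, 0, 1], [0, 1, -4], [0, 0, 1]] has det V = 1, so V^{-1} = adj(V)/det V = [[1, 0, -1], [0, 1, 4], [0, 0, 1]].
Modal coordinates z(0) = V^{-1} x(0): 1·3 + 0·1 + (-1)·(-2) = 5; 0·3 + 1·1 + 4·(-2) = -7; 0·3 + 0·1 + 1·(-2) = -2; so z(0) = [5, -7, -2]^T.
x_3(t) = Σ_i (v_i)_3 · z_i(0) · e^{λ_i t} (row 3 of V times the modal terms).
x_3(0.25) = 0·5·e^{-3·0.25} + 0·(-7)·e^{-2·0.25} + 1·(-2)·e^{-1·0.25} = 0·0.472367 + 0·0.606531 + (-2)·0.778801 = -1.5576.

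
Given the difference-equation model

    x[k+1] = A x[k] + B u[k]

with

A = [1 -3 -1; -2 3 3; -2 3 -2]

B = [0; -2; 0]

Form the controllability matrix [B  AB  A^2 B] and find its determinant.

144

AB = [[6], [-6], [-6]]
A^2B = [[30], [-48], [-18]]
Controllability matrix C = [B  AB  A^2B] = [[0, 6, 30], [-2, -6, -48], [0, -6, -18]]
Expanding along the first row, det(C) = 0·((-6)·(-18) - (-48)·(-6)) - 6·((-2)·(-18) - (-48)·0) + 30·((-2)·(-6) - (-6)·0) = 0·(-180) - 6·36 + 30·12 = 144
Since det(C) ≠ 0, rank(C) = 3 and the system is completely controllable.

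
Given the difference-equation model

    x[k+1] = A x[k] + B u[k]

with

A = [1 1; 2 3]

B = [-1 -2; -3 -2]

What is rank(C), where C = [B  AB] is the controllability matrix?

AB = [[-4, -4], [-11, -10]]
Controllability matrix C = [B  AB] = [[-1, -2, -4, -4], [-3, -2, -11, -10]]
Take the 2×2 submatrix of C formed by columns 1, 2: [[-1, -2], [-3, -2]]. Its determinant is (-1)·(-2) - (-2)·(-3) = 2 - 6 = -4 ≠ 0.
So rank(C) ≥ 2; since C has 2 rows, rank(C) = 2.
rank(C) = 2 = n, so the pair (A, B) is completely controllable.

2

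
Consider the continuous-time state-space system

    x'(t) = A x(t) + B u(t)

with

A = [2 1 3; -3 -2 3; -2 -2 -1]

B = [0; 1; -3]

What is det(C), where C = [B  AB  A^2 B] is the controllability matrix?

2240

AB = [[-8], [-11], [1]]
A^2B = [[-24], [49], [37]]
Controllability matrix C = [B  AB  A^2B] = [[0, -8, -24], [1, -11, 49], [-3, 1, 37]]
Expanding along the first row, det(C) = 0·((-11)·37 - 49·1) - (-8)·(1·37 - 49·(-3)) + (-24)·(1·1 - (-11)·(-3)) = 0·(-456) - (-8)·184 + (-24)·(-32) = 2240
Since det(C) ≠ 0, rank(C) = 3 and the system is completely controllable.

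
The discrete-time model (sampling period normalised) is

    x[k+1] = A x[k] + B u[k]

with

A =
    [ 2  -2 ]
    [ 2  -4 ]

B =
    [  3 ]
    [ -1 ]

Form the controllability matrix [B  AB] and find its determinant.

AB = [[8], [10]]
Controllability matrix C = [B  AB] = [[3, 8], [-1, 10]]
det(C) = 3·10 - 8·(-1) = 30 - (-8) = 38
Since det(C) ≠ 0, rank(C) = 2 and the system is completely controllable.

38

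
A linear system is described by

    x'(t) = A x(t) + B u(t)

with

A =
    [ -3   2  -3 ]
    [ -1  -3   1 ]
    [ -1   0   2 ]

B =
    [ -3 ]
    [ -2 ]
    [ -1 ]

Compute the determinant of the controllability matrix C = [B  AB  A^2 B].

137

AB = [[8], [8], [1]]
A^2B = [[-11], [-31], [-6]]
Controllability matrix C = [B  AB  A^2B] = [[-3, 8, -11], [-2, 8, -31], [-1, 1, -6]]
Expanding along the first row, det(C) = (-3)·(8·(-6) - (-31)·1) - 8·((-2)·(-6) - (-31)·(-1)) + (-11)·((-2)·1 - 8·(-1)) = (-3)·(-17) - 8·(-19) + (-11)·6 = 137
Since det(C) ≠ 0, rank(C) = 3 and the system is completely controllable.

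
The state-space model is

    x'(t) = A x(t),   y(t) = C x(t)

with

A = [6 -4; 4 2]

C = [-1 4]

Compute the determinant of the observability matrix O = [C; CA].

CA = [[10, 12]]
Observability matrix O = [C; CA] = [[-1, 4], [10, 12]]
det(O) = (-1)·12 - 4·10 = -12 - 40 = -52
Since det(O) ≠ 0, rank(O) = 2 and the system is completely observable.

-52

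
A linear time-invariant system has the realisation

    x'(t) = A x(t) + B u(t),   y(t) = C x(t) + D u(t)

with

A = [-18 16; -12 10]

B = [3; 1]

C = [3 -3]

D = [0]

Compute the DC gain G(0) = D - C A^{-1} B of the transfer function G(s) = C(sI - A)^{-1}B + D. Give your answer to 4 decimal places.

G(0) = C(-A)^{-1}B + D = -C A^{-1} B + D.
det A = 12, so A^{-1} = (1/12)·adj(A) = [[5/6, -4/3], [1, -3/2]]
A^{-1} B = [7/6, 3/2]^T
C A^{-1} B = -1
G(0) = D - C A^{-1} B = 0 - (-1) = 1

1.0000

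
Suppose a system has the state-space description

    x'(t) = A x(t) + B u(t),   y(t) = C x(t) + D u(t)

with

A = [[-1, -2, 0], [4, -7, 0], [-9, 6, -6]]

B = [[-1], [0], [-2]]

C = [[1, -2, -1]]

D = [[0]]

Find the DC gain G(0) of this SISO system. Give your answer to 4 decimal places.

-0.0333

G(0) = C(-A)^{-1}B + D = -C A^{-1} B + D.
det A = -90, so A^{-1} = (1/-90)·adj(A) = [[-7/15, 2/15, 0], [-4/15, -1/15, 0], [13/30, -4/15, -1/6]]
A^{-1} B = [7/15, 4/15, -1/10]^T
C A^{-1} B = 1/30
G(0) = D - C A^{-1} B = 0 - (1/30) = -1/30 ≈ -0.0333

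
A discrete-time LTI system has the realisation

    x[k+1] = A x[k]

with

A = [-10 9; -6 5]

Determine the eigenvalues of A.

det(zI - A) = z^2 - (tr A)z + det A, with tr A = (-10) + 5 = -5 and det A = (-10)·5 - 9·(-6) = -50 - (-54) = 4.
So p(z) = det(zI - A) = z^2 + 5z + 4.
Factor z^2 + 5z + 4: two numbers with sum -5 and product 4 are -1 and -4, so z^2 + 5z + 4 = (z + 1)(z + 4).
Hence p(z) = (z + 1) (z + 4), with roots -4, -1.

-4, -1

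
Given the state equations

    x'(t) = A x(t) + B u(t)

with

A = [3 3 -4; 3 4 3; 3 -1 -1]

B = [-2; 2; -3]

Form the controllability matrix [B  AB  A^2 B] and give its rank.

AB = [[12], [-7], [-5]]
A^2B = [[35], [-7], [48]]
Controllability matrix C = [B  AB  A^2B] = [[-2, 12, 35], [2, -7, -7], [-3, -5, 48]]
det(C) = (-2)·((-7)·48 - (-7)·(-5)) - 12·(2·48 - (-7)·(-3)) + 35·(2·(-5) - (-7)·(-3)) = (-2)·(-371) - 12·75 + 35·(-31) = -1243 ≠ 0, so rank(C) = 3.
rank(C) = 3 = n, so the pair (A, B) is completely controllable.

3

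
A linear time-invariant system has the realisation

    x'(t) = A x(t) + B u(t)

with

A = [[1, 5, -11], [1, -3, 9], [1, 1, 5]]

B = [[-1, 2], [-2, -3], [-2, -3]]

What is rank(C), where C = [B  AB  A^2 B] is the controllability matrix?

2

AB = [[11, 20], [-13, -16], [-13, -16]]
A^2B = [[89, 116], [-67, -76], [-67, -76]]
Controllability matrix C = [B  AB  A^2B] = [[-1, 2, 11, 20, 89, 116], [-2, -3, -13, -16, -67, -76], [-2, -3, -13, -16, -67, -76]]
The rows r1, r2, r3 of C are linearly dependent: -r2 + r3 = 0 (check each entry), so rank(C) ≤ 2.
The 2×2 minor from rows 1, 2, columns 1, 2 is (-1)·(-3) - 2·(-2) = 3 - (-4) = 7 ≠ 0, so rank(C) = 2.
rank(C) = 2 < n = 3, so the pair (A, B) is not completely controllable.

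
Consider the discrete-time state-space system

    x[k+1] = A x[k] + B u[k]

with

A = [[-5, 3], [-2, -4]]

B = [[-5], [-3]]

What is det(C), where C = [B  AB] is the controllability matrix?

AB = [[16], [22]]
Controllability matrix C = [B  AB] = [[-5, 16], [-3, 22]]
det(C) = (-5)·22 - 16·(-3) = -110 - (-48) = -62
Since det(C) ≠ 0, rank(C) = 2 and the system is completely controllable.

-62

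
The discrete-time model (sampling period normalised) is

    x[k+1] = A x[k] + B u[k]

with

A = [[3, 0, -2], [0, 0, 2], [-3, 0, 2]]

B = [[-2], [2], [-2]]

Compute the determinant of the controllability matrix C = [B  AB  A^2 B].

192

AB = [[-2], [-4], [2]]
A^2B = [[-10], [4], [10]]
Controllability matrix C = [B  AB  A^2B] = [[-2, -2, -10], [2, -4, 4], [-2, 2, 10]]
Expanding along the first row, det(C) = (-2)·((-4)·10 - 4·2) - (-2)·(2·10 - 4·(-2)) + (-10)·(2·2 - (-4)·(-2)) = (-2)·(-48) - (-2)·28 + (-10)·(-4) = 192
Since det(C) ≠ 0, rank(C) = 3 and the system is completely controllable.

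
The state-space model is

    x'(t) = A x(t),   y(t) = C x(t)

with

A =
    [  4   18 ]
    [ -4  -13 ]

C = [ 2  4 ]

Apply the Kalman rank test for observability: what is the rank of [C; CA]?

CA = [[-8, -16]]
Observability matrix O = [C; CA] = [[2, 4], [-8, -16]]
Every row of O is a scalar multiple of row 1 = [2, 4] (multipliers 1, -4), so the rows span a one-dimensional space.
O ≠ 0, hence rank(O) = 1.
rank(O) = 1 < n = 2, so the pair (A, C) is not completely observable.

1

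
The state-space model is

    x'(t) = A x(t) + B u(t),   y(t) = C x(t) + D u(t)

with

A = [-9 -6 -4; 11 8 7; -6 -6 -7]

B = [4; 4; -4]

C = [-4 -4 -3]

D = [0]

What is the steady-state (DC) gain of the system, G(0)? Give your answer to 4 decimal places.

-14.0000

G(0) = C(-A)^{-1}B + D = -C A^{-1} B + D.
det A = -12, so A^{-1} = (1/-12)·adj(A) = [[7/6, 3/2, 5/6], [-35/12, -13/4, -19/12], [3/2, 3/2, 1/2]]
A^{-1} B = [22/3, -55/3, 10]^T
C A^{-1} B = 14
G(0) = D - C A^{-1} B = 0 - (14) = -14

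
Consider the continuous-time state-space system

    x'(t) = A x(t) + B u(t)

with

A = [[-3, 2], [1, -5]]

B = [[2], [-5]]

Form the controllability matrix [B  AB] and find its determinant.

-26

AB = [[-16], [27]]
Controllability matrix C = [B  AB] = [[2, -16], [-5, 27]]
det(C) = 2·27 - (-16)·(-5) = 54 - 80 = -26
Since det(C) ≠ 0, rank(C) = 2 and the system is completely controllable.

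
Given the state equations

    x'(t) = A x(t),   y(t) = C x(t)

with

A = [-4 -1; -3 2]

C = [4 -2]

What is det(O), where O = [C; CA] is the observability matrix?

CA = [[-10, -8]]
Observability matrix O = [C; CA] = [[4, -2], [-10, -8]]
det(O) = 4·(-8) - (-2)·(-10) = -32 - 20 = -52
Since det(O) ≠ 0, rank(O) = 2 and the system is completely observable.

-52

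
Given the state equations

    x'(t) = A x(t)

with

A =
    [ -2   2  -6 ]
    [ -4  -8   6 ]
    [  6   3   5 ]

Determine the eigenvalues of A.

det(sI - A) = s^3 - (tr A)s^2 + (M11 + M22 + M33)s - det A, where Mii is the 2×2 principal minor of A obtained by deleting row i and column i.
tr A = (-2) + (-8) + 5 = -5; M11 = (-8)·5 - 6·3 = -40 - 18 = -58; M22 = (-2)·5 - (-6)·6 = -10 - (-36) = 26; M33 = (-2)·(-8) - 2·(-4) = 16 - (-8) = 24; sum of minors = -8.
det A = (-2)·((-8)·5 - 6·3) - 2·((-4)·5 - 6·6) + (-6)·((-4)·3 - (-8)·6) = (-2)·(-58) - 2·(-56) + (-6)·36 = 12.
So p(s) = det(sI - A) = s^3 + 5s^2 - 8s - 12.
Rational-root test: any integer root divides -12. Testing small divisors, s = -1 works: p(-1) = -1 + 5 + 8 + (-12) = 0, so (s + 1) is a factor.
Dividing, p(s) = (s + 1)(s^2 + 4s - 12).
Factor s^2 + 4s - 12: two numbers with sum -4 and product -12 are 2 and -6, so s^2 + 4s - 12 = (s - 2)(s + 6).
Hence p(s) = (s - 2) (s + 1) (s + 6), with roots -6, -1, 2.
At least one eigenvalue has non-negative real part, so the system is not asymptotically stable.

-6, -1, 2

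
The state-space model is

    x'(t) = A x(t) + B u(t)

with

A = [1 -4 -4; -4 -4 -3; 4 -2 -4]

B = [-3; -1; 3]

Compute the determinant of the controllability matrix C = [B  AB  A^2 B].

-9029

AB = [[-11], [7], [-22]]
A^2B = [[49], [82], [30]]
Controllability matrix C = [B  AB  A^2B] = [[-3, -11, 49], [-1, 7, 82], [3, -22, 30]]
Expanding along the first row, det(C) = (-3)·(7·30 - 82·(-22)) - (-11)·((-1)·30 - 82·3) + 49·((-1)·(-22) - 7·3) = (-3)·2014 - (-11)·(-276) + 49·1 = -9029
Since det(C) ≠ 0, rank(C) = 3 and the system is completely controllable.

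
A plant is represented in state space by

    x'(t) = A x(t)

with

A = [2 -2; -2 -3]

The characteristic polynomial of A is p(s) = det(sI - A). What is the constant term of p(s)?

For a 2×2 matrix, det(sI - A) = s^2 - (tr A)s + det A.
tr A = -1, det A = -10.
So p(s) = s^2 + s - 10.
The constant term is -10.

-10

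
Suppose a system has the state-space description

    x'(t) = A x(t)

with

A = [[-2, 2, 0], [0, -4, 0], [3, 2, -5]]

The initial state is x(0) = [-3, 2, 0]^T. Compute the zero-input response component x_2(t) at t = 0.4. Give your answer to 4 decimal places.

det(sI - A) = s^3 - (tr A)s^2 + (M11 + M22 + M33)s - det A, where Mii is the 2×2 principal minor of A obtained by deleting row i and column i.
tr A = (-2) + (-4) + (-5) = -11; M11 = (-4)·(-5) - 0·2 = 20 - 0 = 20; M22 = (-2)·(-5) - 0·3 = 10 - 0 = 10; M33 = (-2)·(-4) - 2·0 = 8 - 0 = 8; sum of minors = 38.
det A = (-2)·((-4)·(-5) - 0·2) - 2·(0·(-5) - 0·3) + 0·(0·2 - (-4)·3) = (-2)·20 - 2·0 + 0·12 = -40.
So p(s) = det(sI - A) = s^3 + 11s^2 + 38s + 40.
Rational-root test: any integer root divides 40. Testing small divisors, s = -2 works: p(-2) = -8 + 44 + (-76) + 40 = 0, so (s + 2) is a factor.
Dividing, p(s) = (s + 2)(s^2 + 9s + 20).
Factor s^2 + 9s + 20: two numbers with sum -9 and product 20 are -4 and -5, so s^2 + 9s + 20 = (s + 4)(s + 5).
Hence p(s) = (s + 2) (s + 4) (s + 5), with roots -5, -4, -2.
The eigenvalues -5, -4, -2 are distinct and real, so A is diagonalisable and x(t) = e^{At} x(0) = V diag(e^{λ_i t}) V^{-1} x(0), where the columns of V are the eigenvectors.
λ = -5: A - (-5)I = [[3, 2, 0], [0, 1, 0], [3, 2, 0]]. v must be orthogonal to every row; (row 1) × (row 2) = [0, 0, 3], so take v_1 = [0, 0, 1]^T.
λ = -4: A - (-4)I = [[2, 2, 0], [0, 0, 0], [3, 2, -1]]. v must be orthogonal to every row; (row 1) × (row 3) = [-2, 2, -2], so take v_2 = [-1, 1, -1]^T.
λ = -2: A - (-2)I = [[0, 2, 0], [0, -2, 0], [3, 2, -3]]. v must be orthogonal to every row; (row 1) × (row 3) = [-6, 0, -6], so take v_3 = [1, 0, 1]^T.
V = [v_1 v_2 v_3] = [[0, -1, 1], [0, 1, 0], [1, -1, 1]] has det V = -1, so V^{-1} = adj(V)/det V = [[-1, 0, 1], [0, 1, 0], [1, 1, 0]].
Modal coordinates z(0) = V^{-1} x(0): (-1)·(-3) + 0·2 + 1·0 = 3; 0·(-3) + 1·2 + 0·0 = 2; 1·(-3) + 1·2 + 0·0 = -1; so z(0) = [3, 2, -1]^T.
x_2(t) = Σ_i (v_i)_2 · z_i(0) · e^{λ_i t} (row 2 of V times the modal terms).
x_2(0.4) = 0·3·e^{-5·0.4} + 1·2·e^{-4·0.4} + 0·(-1)·e^{-2·0.4} = 0·0.135335 + 2·0.201897 + 0·0.449329 = 0.4038.

0.4038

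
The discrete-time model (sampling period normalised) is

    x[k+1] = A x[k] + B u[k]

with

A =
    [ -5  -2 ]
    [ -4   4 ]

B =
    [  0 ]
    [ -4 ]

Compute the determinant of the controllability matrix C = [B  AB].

32

AB = [[8], [-16]]
Controllability matrix C = [B  AB] = [[0, 8], [-4, -16]]
det(C) = 0·(-16) - 8·(-4) = 0 - (-32) = 32
Since det(C) ≠ 0, rank(C) = 2 and the system is completely controllable.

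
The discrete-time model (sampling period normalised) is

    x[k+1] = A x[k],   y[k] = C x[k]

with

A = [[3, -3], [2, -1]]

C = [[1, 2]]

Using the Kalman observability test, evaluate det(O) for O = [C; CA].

-19

CA = [[7, -5]]
Observability matrix O = [C; CA] = [[1, 2], [7, -5]]
det(O) = 1·(-5) - 2·7 = -5 - 14 = -19
Since det(O) ≠ 0, rank(O) = 2 and the system is completely observable.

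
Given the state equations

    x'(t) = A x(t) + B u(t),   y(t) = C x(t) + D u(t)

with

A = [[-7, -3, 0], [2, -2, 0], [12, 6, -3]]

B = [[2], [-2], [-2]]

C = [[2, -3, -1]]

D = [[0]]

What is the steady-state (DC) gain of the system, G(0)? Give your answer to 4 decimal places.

2.1667

G(0) = C(-A)^{-1}B + D = -C A^{-1} B + D.
det A = -60, so A^{-1} = (1/-60)·adj(A) = [[-1/10, 3/20, 0], [-1/10, -7/20, 0], [-3/5, -1/10, -1/3]]
A^{-1} B = [-1/2, 1/2, -1/3]^T
C A^{-1} B = -13/6
G(0) = D - C A^{-1} B = 0 - (-13/6) = 13/6 ≈ 2.1667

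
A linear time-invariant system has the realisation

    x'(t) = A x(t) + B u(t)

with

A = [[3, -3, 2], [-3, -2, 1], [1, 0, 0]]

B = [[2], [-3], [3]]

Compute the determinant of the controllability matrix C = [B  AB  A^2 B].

AB = [[21], [3], [2]]
A^2B = [[58], [-67], [21]]
Controllability matrix C = [B  AB  A^2B] = [[2, 21, 58], [-3, 3, -67], [3, 2, 21]]
Expanding along the first row, det(C) = 2·(3·21 - (-67)·2) - 21·((-3)·21 - (-67)·3) + 58·((-3)·2 - 3·3) = 2·197 - 21·138 + 58·(-15) = -3374
Since det(C) ≠ 0, rank(C) = 3 and the system is completely controllable.

-3374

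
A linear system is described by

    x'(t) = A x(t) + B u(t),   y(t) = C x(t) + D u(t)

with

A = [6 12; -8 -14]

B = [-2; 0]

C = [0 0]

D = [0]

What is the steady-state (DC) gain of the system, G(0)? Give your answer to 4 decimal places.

0.0000

G(0) = C(-A)^{-1}B + D = -C A^{-1} B + D.
det A = 12, so A^{-1} = (1/12)·adj(A) = [[-7/6, -1], [2/3, 1/2]]
A^{-1} B = [7/3, -4/3]^T
C A^{-1} B = 0
G(0) = D - C A^{-1} B = 0 - (0) = 0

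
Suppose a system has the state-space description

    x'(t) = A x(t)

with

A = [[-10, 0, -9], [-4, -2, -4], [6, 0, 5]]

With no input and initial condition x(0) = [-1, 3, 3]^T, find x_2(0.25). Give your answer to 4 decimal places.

0.8650

det(sI - A) = s^3 - (tr A)s^2 + (M11 + M22 + M33)s - det A, where Mii is the 2×2 principal minor of A obtained by deleting row i and column i.
tr A = (-10) + (-2) + 5 = -7; M11 = (-2)·5 - (-4)·0 = -10 - 0 = -10; M22 = (-10)·5 - (-9)·6 = -50 - (-54) = 4; M33 = (-10)·(-2) - 0·(-4) = 20 - 0 = 20; sum of minors = 14.
det A = (-10)·((-2)·5 - (-4)·0) - 0·((-4)·5 - (-4)·6) + (-9)·((-4)·0 - (-2)·6) = (-10)·(-10) - 0·4 + (-9)·12 = -8.
So p(s) = det(sI - A) = s^3 + 7s^2 + 14s + 8.
Rational-root test: any integer root divides 8. Testing small divisors, s = -1 works: p(-1) = -1 + 7 + (-14) + 8 = 0, so (s + 1) is a factor.
Dividing, p(s) = (s + 1)(s^2 + 6s + 8).
Factor s^2 + 6s + 8: two numbers with sum -6 and product 8 are -2 and -4, so s^2 + 6s + 8 = (s + 2)(s + 4).
Hence p(s) = (s + 1) (s + 2) (s + 4), with roots -4, -2, -1.
The eigenvalues -4, -2, -1 are distinct and real, so A is diagonalisable and x(t) = e^{At} x(0) = V diag(e^{λ_i t}) V^{-1} x(0), where the columns of V are the eigenvectors.
λ = -4: A - (-4)I = [[-6, 0, -9], [-4, 2, -4], [6, 0, 9]]. v must be orthogonal to every row; (row 1) × (row 2) = [18, 12, -12], so take v_1 = [3, 2, -2]^T.
λ = -2: A - (-2)I = [[-8, 0, -9], [-4, 0, -4], [6, 0, 7]]. v must be orthogonal to every row; (row 1) × (row 2) = [0, 4, 0], so take v_2 = [0, 1, 0]^T.
λ = -1: A - (-1)I = [[-9, 0, -9], [-4, -1, -4], [6, 0, 6]]. v must be orthogonal to every row; (row 1) × (row 2) = [-9, 0, 9], so take v_3 = [-1, 0, 1]^T.
V = [v_1 v_2 v_3] = [[3, 0, -1], [2, 1, 0], [-2, 0, 1]] has det V = 1, so V^{-1} = adj(V)/det V = [[1, 0, 1], [-2, 1, -2], [2, 0, 3]].
Modal coordinates z(0) = V^{-1} x(0): 1·(-1) + 0·3 + 1·3 = 2; (-2)·(-1) + 1·3 + (-2)·3 = -1; 2·(-1) + 0·3 + 3·3 = 7; so z(0) = [2, -1, 7]^T.
x_2(t) = Σ_i (v_i)_2 · z_i(0) · e^{λ_i t} (row 2 of V times the modal terms).
x_2(0.25) = 2·2·e^{-4·0.25} + 1·(-1)·e^{-2·0.25} + 0·7·e^{-1·0.25} = 4·0.367879 + (-1)·0.606531 + 0·0.778801 = 0.8650.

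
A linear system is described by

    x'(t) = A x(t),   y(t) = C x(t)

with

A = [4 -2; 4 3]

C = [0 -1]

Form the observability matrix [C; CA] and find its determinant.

-4

CA = [[-4, -3]]
Observability matrix O = [C; CA] = [[0, -1], [-4, -3]]
det(O) = 0·(-3) - (-1)·(-4) = 0 - 4 = -4
Since det(O) ≠ 0, rank(O) = 2 and the system is completely observable.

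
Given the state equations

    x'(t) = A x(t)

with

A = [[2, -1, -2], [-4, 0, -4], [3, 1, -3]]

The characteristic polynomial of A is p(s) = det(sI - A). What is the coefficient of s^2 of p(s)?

Expand det(sI - A) for the 3×3 matrix.
p(s) = s^3 + s^2 - 40.
(Check: constant term = det(-A) = (-1)^3 det A = -40; coefficient of s^2 = -tr A = 1.)
The coefficient of s^2 is 1.

1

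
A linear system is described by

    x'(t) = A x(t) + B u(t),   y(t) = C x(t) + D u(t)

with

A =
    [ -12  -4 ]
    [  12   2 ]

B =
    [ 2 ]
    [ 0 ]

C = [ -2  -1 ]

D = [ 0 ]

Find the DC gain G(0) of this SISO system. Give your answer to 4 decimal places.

-0.6667

G(0) = C(-A)^{-1}B + D = -C A^{-1} B + D.
det A = 24, so A^{-1} = (1/24)·adj(A) = [[1/12, 1/6], [-1/2, -1/2]]
A^{-1} B = [1/6, -1]^T
C A^{-1} B = 2/3
G(0) = D - C A^{-1} B = 0 - (2/3) = -2/3 ≈ -0.6667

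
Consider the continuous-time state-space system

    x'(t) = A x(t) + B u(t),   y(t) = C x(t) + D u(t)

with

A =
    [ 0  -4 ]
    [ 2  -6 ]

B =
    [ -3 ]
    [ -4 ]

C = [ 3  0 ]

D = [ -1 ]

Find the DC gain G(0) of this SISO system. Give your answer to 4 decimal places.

-1.7500

G(0) = C(-A)^{-1}B + D = -C A^{-1} B + D.
det A = 8, so A^{-1} = (1/8)·adj(A) = [[-3/4, 1/2], [-1/4, 0]]
A^{-1} B = [1/4, 3/4]^T
C A^{-1} B = 3/4
G(0) = D - C A^{-1} B = -1 - (3/4) = -7/4 ≈ -1.7500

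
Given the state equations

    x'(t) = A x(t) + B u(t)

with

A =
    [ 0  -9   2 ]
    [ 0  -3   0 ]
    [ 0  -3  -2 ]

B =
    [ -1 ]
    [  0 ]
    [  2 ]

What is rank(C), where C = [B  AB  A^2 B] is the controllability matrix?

2

AB = [[4], [0], [-4]]
A^2B = [[-8], [0], [8]]
Controllability matrix C = [B  AB  A^2B] = [[-1, 4, -8], [0, 0, 0], [2, -4, 8]]
Row 2 of C is identically zero, so rank(C) ≤ 2.
The 2×2 minor from rows 1, 3, columns 1, 2 is (-1)·(-4) - 4·2 = 4 - 8 = -4 ≠ 0, so rank(C) = 2.
rank(C) = 2 < n = 3, so the pair (A, B) is not completely controllable.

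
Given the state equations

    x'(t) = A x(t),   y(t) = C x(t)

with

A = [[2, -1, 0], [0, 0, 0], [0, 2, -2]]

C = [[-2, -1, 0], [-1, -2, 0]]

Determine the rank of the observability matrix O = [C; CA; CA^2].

2

CA = [[-4, 2, 0], [-2, 1, 0]]
CA^2 = [[-8, 4, 0], [-4, 2, 0]]
Observability matrix O = [C; CA; CA^2] = [[-2, -1, 0], [-1, -2, 0], [-4, 2, 0], [-2, 1, 0], [-8, 4, 0], [-4, 2, 0]]
Column 3 of O is identically zero, so rank(O) ≤ 2.
The 2×2 minor from rows 1, 2, columns 1, 2 is (-2)·(-2) - (-1)·(-1) = 4 - 1 = 3 ≠ 0, so rank(O) = 2.
rank(O) = 2 < n = 3, so the pair (A, C) is not completely observable.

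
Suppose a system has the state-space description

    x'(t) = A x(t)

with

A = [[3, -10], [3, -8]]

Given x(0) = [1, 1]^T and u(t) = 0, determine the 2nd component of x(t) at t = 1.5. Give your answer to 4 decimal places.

det(sI - A) = s^2 - (tr A)s + det A, with tr A = 3 + (-8) = -5 and det A = 3·(-8) - (-10)·3 = -24 - (-30) = 6.
So p(s) = det(sI - A) = s^2 + 5s + 6.
Factor s^2 + 5s + 6: two numbers with sum -5 and product 6 are -2 and -3, so s^2 + 5s + 6 = (s + 2)(s + 3).
Hence p(s) = (s + 2) (s + 3), with roots -3, -2.
The eigenvalues -3, -2 are distinct and real, so A is diagonalisable and x(t) = e^{At} x(0) = V diag(e^{λ_i t}) V^{-1} x(0), where the columns of V are the eigenvectors.
λ = -3: A - (-3)I = [[6, -10], [3, -5]]. Row 1 gives 6·v1 + (-10)·v2 = 0, so take v_1 = [5, 3]^T.
λ = -2: A - (-2)I = [[5, -10], [3, -6]]. Row 1 gives 5·v1 + (-10)·v2 = 0, so take v_2 = [-2, -1]^T.
V = [v_1 v_2] = [[5, -2], [3, -1]] has det V = 1, so V^{-1} = adj(V)/det V = [[-1, 2], [-3, 5]].
Modal coordinates z(0) = V^{-1} x(0): (-1)·1 + 2·1 = 1; (-3)·1 + 5·1 = 2; so z(0) = [1, 2]^T.
x_2(t) = Σ_i (v_i)_2 · z_i(0) · e^{λ_i t} (row 2 of V times the modal terms).
x_2(1.5) = 3·1·e^{-3·1.5} + (-1)·2·e^{-2·1.5} = 3·0.011109 + (-2)·0.049787 = -0.0662.

-0.0662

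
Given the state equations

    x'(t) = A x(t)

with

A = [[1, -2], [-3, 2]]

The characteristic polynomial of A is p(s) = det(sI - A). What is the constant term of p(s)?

-4

For a 2×2 matrix, det(sI - A) = s^2 - (tr A)s + det A.
tr A = 3, det A = -4.
So p(s) = s^2 - 3s - 4.
The constant term is -4.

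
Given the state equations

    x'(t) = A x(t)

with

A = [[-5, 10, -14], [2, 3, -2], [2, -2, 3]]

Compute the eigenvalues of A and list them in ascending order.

-3, -1, 5

det(sI - A) = s^3 - (tr A)s^2 + (M11 + M22 + M33)s - det A, where Mii is the 2×2 principal minor of A obtained by deleting row i and column i.
tr A = (-5) + 3 + 3 = 1; M11 = 3·3 - (-2)·(-2) = 9 - 4 = 5; M22 = (-5)·3 - (-14)·2 = -15 - (-28) = 13; M33 = (-5)·3 - 10·2 = -15 - 20 = -35; sum of minors = -17.
det A = (-5)·(3·3 - (-2)·(-2)) - 10·(2·3 - (-2)·2) + (-14)·(2·(-2) - 3·2) = (-5)·5 - 10·10 + (-14)·(-10) = 15.
So p(s) = det(sI - A) = s^3 - s^2 - 17s - 15.
Rational-root test: any integer root divides -15. Testing small divisors, s = -1 works: p(-1) = -1 + (-1) + 17 + (-15) = 0, so (s + 1) is a factor.
Dividing, p(s) = (s + 1)(s^2 - 2s - 15).
Factor s^2 - 2s - 15: two numbers with sum 2 and product -15 are 5 and -3, so s^2 - 2s - 15 = (s - 5)(s + 3).
Hence p(s) = (s - 5) (s + 1) (s + 3), with roots -3, -1, 5.
At least one eigenvalue has non-negative real part, so the system is not asymptotically stable.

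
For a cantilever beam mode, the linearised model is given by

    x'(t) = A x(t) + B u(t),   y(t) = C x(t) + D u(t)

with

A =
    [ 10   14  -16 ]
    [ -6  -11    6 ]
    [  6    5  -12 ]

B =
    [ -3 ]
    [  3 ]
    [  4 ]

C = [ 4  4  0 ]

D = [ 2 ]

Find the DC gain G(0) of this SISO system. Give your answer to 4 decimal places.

-13.3333

G(0) = C(-A)^{-1}B + D = -C A^{-1} B + D.
det A = -60, so A^{-1} = (1/-60)·adj(A) = [[-17/10, -22/15, 23/15], [3/5, 2/5, -3/5], [-3/5, -17/30, 13/30]]
A^{-1} B = [41/6, -3, 11/6]^T
C A^{-1} B = 46/3
G(0) = D - C A^{-1} B = 2 - (46/3) = -40/3 ≈ -13.3333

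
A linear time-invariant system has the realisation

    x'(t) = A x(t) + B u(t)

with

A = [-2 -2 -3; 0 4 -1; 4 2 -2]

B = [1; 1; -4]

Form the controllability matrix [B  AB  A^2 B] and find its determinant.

-4232

AB = [[8], [8], [14]]
A^2B = [[-74], [18], [20]]
Controllability matrix C = [B  AB  A^2B] = [[1, 8, -74], [1, 8, 18], [-4, 14, 20]]
Expanding along the first row, det(C) = 1·(8·20 - 18·14) - 8·(1·20 - 18·(-4)) + (-74)·(1·14 - 8·(-4)) = 1·(-92) - 8·92 + (-74)·46 = -4232
Since det(C) ≠ 0, rank(C) = 3 and the system is completely controllable.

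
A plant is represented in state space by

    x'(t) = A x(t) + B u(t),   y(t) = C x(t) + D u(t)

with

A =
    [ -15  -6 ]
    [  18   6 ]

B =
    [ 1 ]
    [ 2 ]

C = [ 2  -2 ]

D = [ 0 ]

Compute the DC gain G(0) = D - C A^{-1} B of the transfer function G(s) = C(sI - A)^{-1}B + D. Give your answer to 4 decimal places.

-7.3333

G(0) = C(-A)^{-1}B + D = -C A^{-1} B + D.
det A = 18, so A^{-1} = (1/18)·adj(A) = [[1/3, 1/3], [-1, -5/6]]
A^{-1} B = [1, -8/3]^T
C A^{-1} B = 22/3
G(0) = D - C A^{-1} B = 0 - (22/3) = -22/3 ≈ -7.3333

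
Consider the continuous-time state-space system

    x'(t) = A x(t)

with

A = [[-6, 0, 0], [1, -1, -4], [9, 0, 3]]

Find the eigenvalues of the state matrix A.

-6, -1, 3

det(sI - A) = s^3 - (tr A)s^2 + (M11 + M22 + M33)s - det A, where Mii is the 2×2 principal minor of A obtained by deleting row i and column i.
tr A = (-6) + (-1) + 3 = -4; M11 = (-1)·3 - (-4)·0 = -3 - 0 = -3; M22 = (-6)·3 - 0·9 = -18 - 0 = -18; M33 = (-6)·(-1) - 0·1 = 6 - 0 = 6; sum of minors = -15.
det A = (-6)·((-1)·3 - (-4)·0) - 0·(1·3 - (-4)·9) + 0·(1·0 - (-1)·9) = (-6)·(-3) - 0·39 + 0·9 = 18.
So p(s) = det(sI - A) = s^3 + 4s^2 - 15s - 18.
Rational-root test: any integer root divides -18. Testing small divisors, s = -1 works: p(-1) = -1 + 4 + 15 + (-18) = 0, so (s + 1) is a factor.
Dividing, p(s) = (s + 1)(s^2 + 3s - 18).
Factor s^2 + 3s - 18: two numbers with sum -3 and product -18 are 3 and -6, so s^2 + 3s - 18 = (s - 3)(s + 6).
Hence p(s) = (s - 3) (s + 1) (s + 6), with roots -6, -1, 3.
At least one eigenvalue has non-negative real part, so the system is not asymptotically stable.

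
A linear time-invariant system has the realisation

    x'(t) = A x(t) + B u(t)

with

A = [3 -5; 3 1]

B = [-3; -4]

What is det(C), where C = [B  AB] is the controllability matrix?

AB = [[11], [-13]]
Controllability matrix C = [B  AB] = [[-3, 11], [-4, -13]]
det(C) = (-3)·(-13) - 11·(-4) = 39 - (-44) = 83
Since det(C) ≠ 0, rank(C) = 2 and the system is completely controllable.

83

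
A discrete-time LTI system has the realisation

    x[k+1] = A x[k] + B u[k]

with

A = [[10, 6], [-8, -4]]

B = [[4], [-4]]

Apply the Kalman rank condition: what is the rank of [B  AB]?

1

AB = [[16], [-16]]
Controllability matrix C = [B  AB] = [[4, 16], [-4, -16]]
Every column of C is a scalar multiple of column 1 = [4, -4] (multipliers 1, 4), so the columns span a one-dimensional space.
C ≠ 0, hence rank(C) = 1.
rank(C) = 1 < n = 2, so the pair (A, B) is not completely controllable.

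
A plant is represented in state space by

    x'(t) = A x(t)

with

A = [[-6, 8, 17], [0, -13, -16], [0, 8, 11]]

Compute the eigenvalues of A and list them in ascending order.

det(sI - A) = s^3 - (tr A)s^2 + (M11 + M22 + M33)s - det A, where Mii is the 2×2 principal minor of A obtained by deleting row i and column i.
tr A = (-6) + (-13) + 11 = -8; M11 = (-13)·11 - (-16)·8 = -143 - (-128) = -15; M22 = (-6)·11 - 17·0 = -66 - 0 = -66; M33 = (-6)·(-13) - 8·0 = 78 - 0 = 78; sum of minors = -3.
det A = (-6)·((-13)·11 - (-16)·8) - 8·(0·11 - (-16)·0) + 17·(0·8 - (-13)·0) = (-6)·(-15) - 8·0 + 17·0 = 90.
So p(s) = det(sI - A) = s^3 + 8s^2 - 3s - 90.
Rational-root test: any integer root divides -90. Testing small divisors, s = 3 works: p(3) = 27 + 72 + (-9) + (-90) = 0, so (s - 3) is a factor.
Dividing, p(s) = (s - 3)(s^2 + 11s + 30).
Factor s^2 + 11s + 30: two numbers with sum -11 and product 30 are -5 and -6, so s^2 + 11s + 30 = (s + 5)(s + 6).
Hence p(s) = (s - 3) (s + 5) (s + 6), with roots -6, -5, 3.
At least one eigenvalue has non-negative real part, so the system is not asymptotically stable.

-6, -5, 3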